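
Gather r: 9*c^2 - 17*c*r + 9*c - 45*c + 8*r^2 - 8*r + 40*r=9*c^2 - 36*c + 8*r^2 + r*(32 - 17*c)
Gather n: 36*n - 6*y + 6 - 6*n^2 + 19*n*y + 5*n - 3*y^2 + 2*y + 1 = -6*n^2 + n*(19*y + 41) - 3*y^2 - 4*y + 7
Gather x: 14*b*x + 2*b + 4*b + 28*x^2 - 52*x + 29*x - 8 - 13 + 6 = 6*b + 28*x^2 + x*(14*b - 23) - 15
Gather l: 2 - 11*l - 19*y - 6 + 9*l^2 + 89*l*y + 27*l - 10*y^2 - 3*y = 9*l^2 + l*(89*y + 16) - 10*y^2 - 22*y - 4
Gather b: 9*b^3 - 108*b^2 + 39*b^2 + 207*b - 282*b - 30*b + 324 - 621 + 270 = 9*b^3 - 69*b^2 - 105*b - 27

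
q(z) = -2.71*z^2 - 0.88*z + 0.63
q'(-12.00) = 64.16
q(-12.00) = -379.05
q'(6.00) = -33.40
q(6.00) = -102.21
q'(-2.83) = 14.46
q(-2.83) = -18.58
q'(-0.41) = 1.34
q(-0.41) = 0.54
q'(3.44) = -19.52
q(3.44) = -34.47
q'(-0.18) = 0.10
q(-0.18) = 0.70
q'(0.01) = -0.93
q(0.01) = 0.62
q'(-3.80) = 19.72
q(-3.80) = -35.16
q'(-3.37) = 17.39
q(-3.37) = -27.18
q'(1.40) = -8.47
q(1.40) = -5.91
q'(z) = -5.42*z - 0.88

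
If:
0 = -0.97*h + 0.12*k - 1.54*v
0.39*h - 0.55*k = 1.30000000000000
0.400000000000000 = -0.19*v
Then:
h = 3.34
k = 0.01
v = -2.11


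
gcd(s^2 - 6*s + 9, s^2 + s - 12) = s - 3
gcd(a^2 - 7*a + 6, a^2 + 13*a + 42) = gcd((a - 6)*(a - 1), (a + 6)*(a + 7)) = 1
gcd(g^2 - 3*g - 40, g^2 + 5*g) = g + 5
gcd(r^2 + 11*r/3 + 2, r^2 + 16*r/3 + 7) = r + 3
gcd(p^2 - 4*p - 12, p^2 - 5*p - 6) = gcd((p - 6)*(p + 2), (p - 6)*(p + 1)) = p - 6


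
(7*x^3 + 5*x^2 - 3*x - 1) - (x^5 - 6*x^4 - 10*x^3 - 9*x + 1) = -x^5 + 6*x^4 + 17*x^3 + 5*x^2 + 6*x - 2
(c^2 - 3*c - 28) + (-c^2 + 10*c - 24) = 7*c - 52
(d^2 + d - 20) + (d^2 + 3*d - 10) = 2*d^2 + 4*d - 30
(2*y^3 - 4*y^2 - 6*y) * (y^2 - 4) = 2*y^5 - 4*y^4 - 14*y^3 + 16*y^2 + 24*y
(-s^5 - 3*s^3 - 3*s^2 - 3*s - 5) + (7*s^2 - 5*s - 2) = -s^5 - 3*s^3 + 4*s^2 - 8*s - 7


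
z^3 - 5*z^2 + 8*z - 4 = (z - 2)^2*(z - 1)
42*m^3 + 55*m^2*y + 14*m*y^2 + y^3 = (m + y)*(6*m + y)*(7*m + y)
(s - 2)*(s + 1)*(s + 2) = s^3 + s^2 - 4*s - 4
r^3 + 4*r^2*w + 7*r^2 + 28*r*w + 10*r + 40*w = (r + 2)*(r + 5)*(r + 4*w)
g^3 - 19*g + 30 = (g - 3)*(g - 2)*(g + 5)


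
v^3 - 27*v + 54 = (v - 3)^2*(v + 6)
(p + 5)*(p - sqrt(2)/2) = p^2 - sqrt(2)*p/2 + 5*p - 5*sqrt(2)/2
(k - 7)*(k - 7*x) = k^2 - 7*k*x - 7*k + 49*x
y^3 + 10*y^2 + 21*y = y*(y + 3)*(y + 7)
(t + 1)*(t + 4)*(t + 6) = t^3 + 11*t^2 + 34*t + 24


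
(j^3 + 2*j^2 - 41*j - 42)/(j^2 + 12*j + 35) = (j^2 - 5*j - 6)/(j + 5)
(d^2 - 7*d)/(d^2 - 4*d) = (d - 7)/(d - 4)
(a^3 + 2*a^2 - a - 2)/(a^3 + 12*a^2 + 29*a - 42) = (a^2 + 3*a + 2)/(a^2 + 13*a + 42)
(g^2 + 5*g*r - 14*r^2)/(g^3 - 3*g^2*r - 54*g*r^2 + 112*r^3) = 1/(g - 8*r)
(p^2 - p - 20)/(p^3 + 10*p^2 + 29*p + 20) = (p - 5)/(p^2 + 6*p + 5)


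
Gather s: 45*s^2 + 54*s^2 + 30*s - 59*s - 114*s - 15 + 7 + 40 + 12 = 99*s^2 - 143*s + 44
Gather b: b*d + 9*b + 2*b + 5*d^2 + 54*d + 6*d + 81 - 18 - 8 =b*(d + 11) + 5*d^2 + 60*d + 55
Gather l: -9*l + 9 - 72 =-9*l - 63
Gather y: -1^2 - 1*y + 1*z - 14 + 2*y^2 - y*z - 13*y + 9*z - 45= 2*y^2 + y*(-z - 14) + 10*z - 60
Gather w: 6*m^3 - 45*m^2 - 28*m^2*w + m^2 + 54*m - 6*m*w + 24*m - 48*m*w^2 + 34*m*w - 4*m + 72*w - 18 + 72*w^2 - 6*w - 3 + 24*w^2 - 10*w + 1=6*m^3 - 44*m^2 + 74*m + w^2*(96 - 48*m) + w*(-28*m^2 + 28*m + 56) - 20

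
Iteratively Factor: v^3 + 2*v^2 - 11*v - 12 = (v + 4)*(v^2 - 2*v - 3) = (v + 1)*(v + 4)*(v - 3)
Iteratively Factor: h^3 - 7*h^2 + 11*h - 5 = (h - 1)*(h^2 - 6*h + 5) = (h - 1)^2*(h - 5)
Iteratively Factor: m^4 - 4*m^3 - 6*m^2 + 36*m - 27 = (m - 3)*(m^3 - m^2 - 9*m + 9) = (m - 3)^2*(m^2 + 2*m - 3) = (m - 3)^2*(m + 3)*(m - 1)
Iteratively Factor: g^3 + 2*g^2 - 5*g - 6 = (g + 1)*(g^2 + g - 6) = (g + 1)*(g + 3)*(g - 2)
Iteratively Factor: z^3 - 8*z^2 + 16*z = (z - 4)*(z^2 - 4*z) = (z - 4)^2*(z)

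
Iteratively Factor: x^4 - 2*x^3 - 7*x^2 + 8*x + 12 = (x - 2)*(x^3 - 7*x - 6) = (x - 3)*(x - 2)*(x^2 + 3*x + 2) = (x - 3)*(x - 2)*(x + 2)*(x + 1)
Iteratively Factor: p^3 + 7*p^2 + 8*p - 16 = (p + 4)*(p^2 + 3*p - 4) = (p + 4)^2*(p - 1)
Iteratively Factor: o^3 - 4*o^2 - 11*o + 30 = (o + 3)*(o^2 - 7*o + 10) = (o - 5)*(o + 3)*(o - 2)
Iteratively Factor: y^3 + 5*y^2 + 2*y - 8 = (y - 1)*(y^2 + 6*y + 8) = (y - 1)*(y + 4)*(y + 2)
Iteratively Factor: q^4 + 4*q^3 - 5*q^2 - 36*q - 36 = (q - 3)*(q^3 + 7*q^2 + 16*q + 12) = (q - 3)*(q + 3)*(q^2 + 4*q + 4) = (q - 3)*(q + 2)*(q + 3)*(q + 2)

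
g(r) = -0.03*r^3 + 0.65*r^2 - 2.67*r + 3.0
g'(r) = -0.09*r^2 + 1.3*r - 2.67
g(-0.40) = 4.17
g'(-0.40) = -3.20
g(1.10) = 0.81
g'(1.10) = -1.35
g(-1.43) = 8.24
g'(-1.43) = -4.71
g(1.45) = 0.40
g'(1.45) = -0.97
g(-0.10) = 3.27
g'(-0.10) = -2.80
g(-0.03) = 3.08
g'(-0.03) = -2.71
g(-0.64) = 4.98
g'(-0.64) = -3.54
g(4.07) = 0.88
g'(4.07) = 1.13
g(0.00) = 3.00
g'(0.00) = -2.67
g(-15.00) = 290.55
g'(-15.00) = -42.42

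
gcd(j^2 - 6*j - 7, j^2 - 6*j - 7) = j^2 - 6*j - 7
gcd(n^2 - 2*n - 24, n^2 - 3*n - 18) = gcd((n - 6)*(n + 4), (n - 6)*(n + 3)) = n - 6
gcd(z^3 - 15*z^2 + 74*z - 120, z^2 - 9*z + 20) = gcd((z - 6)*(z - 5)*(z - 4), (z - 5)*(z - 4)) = z^2 - 9*z + 20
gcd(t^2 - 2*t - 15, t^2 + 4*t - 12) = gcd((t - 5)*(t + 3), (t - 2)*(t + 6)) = 1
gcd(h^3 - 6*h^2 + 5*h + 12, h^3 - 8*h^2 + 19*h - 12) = h^2 - 7*h + 12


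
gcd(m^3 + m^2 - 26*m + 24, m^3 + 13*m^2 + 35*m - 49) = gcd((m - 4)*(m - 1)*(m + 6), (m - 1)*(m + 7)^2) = m - 1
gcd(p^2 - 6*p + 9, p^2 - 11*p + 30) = 1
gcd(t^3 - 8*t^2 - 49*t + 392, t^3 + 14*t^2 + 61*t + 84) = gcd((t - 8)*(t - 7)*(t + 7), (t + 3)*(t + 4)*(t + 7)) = t + 7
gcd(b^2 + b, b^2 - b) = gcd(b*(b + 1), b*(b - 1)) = b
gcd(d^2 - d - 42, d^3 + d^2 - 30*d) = d + 6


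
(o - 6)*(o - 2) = o^2 - 8*o + 12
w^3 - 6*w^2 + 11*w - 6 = (w - 3)*(w - 2)*(w - 1)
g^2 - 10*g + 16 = (g - 8)*(g - 2)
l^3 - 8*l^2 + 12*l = l*(l - 6)*(l - 2)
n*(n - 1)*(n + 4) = n^3 + 3*n^2 - 4*n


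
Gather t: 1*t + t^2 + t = t^2 + 2*t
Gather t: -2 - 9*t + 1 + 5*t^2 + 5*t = 5*t^2 - 4*t - 1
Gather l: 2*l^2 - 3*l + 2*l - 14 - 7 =2*l^2 - l - 21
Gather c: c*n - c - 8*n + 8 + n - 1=c*(n - 1) - 7*n + 7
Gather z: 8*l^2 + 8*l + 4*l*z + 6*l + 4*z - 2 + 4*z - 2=8*l^2 + 14*l + z*(4*l + 8) - 4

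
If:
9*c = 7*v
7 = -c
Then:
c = -7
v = -9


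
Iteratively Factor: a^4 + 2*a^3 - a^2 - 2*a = (a - 1)*(a^3 + 3*a^2 + 2*a) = a*(a - 1)*(a^2 + 3*a + 2) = a*(a - 1)*(a + 1)*(a + 2)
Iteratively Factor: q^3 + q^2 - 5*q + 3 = (q - 1)*(q^2 + 2*q - 3) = (q - 1)*(q + 3)*(q - 1)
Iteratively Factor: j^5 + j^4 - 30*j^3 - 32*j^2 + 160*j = (j - 2)*(j^4 + 3*j^3 - 24*j^2 - 80*j) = (j - 2)*(j + 4)*(j^3 - j^2 - 20*j) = j*(j - 2)*(j + 4)*(j^2 - j - 20) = j*(j - 2)*(j + 4)^2*(j - 5)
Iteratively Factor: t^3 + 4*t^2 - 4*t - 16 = (t + 4)*(t^2 - 4) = (t + 2)*(t + 4)*(t - 2)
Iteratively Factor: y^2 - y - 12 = (y - 4)*(y + 3)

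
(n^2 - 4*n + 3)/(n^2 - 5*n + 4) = (n - 3)/(n - 4)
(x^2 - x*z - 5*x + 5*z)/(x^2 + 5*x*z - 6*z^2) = (x - 5)/(x + 6*z)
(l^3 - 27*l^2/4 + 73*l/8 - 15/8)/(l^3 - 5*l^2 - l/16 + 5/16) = 2*(2*l - 3)/(4*l + 1)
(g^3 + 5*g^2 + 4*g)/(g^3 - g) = (g + 4)/(g - 1)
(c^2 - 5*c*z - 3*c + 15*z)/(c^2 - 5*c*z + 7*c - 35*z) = (c - 3)/(c + 7)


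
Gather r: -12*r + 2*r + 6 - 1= 5 - 10*r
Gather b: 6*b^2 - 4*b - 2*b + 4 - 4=6*b^2 - 6*b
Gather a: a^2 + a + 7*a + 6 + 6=a^2 + 8*a + 12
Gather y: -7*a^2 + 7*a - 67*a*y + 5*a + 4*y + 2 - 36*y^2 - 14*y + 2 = -7*a^2 + 12*a - 36*y^2 + y*(-67*a - 10) + 4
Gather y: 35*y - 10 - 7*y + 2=28*y - 8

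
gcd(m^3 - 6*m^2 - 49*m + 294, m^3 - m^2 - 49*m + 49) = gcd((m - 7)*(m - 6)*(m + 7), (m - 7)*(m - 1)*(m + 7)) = m^2 - 49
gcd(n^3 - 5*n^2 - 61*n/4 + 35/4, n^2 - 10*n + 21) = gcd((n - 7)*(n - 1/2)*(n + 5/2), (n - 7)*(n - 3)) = n - 7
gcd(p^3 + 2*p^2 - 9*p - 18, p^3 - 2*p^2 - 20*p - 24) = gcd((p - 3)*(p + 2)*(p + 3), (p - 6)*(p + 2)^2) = p + 2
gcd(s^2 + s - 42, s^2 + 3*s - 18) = 1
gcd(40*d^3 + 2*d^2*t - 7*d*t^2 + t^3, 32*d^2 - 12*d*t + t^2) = -4*d + t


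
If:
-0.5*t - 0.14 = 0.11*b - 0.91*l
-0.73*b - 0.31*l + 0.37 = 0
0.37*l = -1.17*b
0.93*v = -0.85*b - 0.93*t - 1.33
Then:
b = -1.48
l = 4.67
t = 8.55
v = -8.63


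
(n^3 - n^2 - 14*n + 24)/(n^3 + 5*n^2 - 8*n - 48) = (n - 2)/(n + 4)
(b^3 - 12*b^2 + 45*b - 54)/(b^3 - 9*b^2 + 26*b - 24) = (b^2 - 9*b + 18)/(b^2 - 6*b + 8)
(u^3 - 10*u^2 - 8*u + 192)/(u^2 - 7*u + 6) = (u^2 - 4*u - 32)/(u - 1)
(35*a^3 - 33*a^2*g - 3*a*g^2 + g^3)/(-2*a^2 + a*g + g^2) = (-35*a^2 - 2*a*g + g^2)/(2*a + g)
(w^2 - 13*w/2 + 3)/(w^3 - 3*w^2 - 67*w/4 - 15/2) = 2*(2*w - 1)/(4*w^2 + 12*w + 5)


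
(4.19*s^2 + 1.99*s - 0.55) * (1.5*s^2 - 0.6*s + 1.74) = 6.285*s^4 + 0.471*s^3 + 5.2716*s^2 + 3.7926*s - 0.957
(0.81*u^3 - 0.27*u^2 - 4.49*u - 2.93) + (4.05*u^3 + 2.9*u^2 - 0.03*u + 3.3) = 4.86*u^3 + 2.63*u^2 - 4.52*u + 0.37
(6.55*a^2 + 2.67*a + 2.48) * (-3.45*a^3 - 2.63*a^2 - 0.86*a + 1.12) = -22.5975*a^5 - 26.438*a^4 - 21.2111*a^3 - 1.4826*a^2 + 0.8576*a + 2.7776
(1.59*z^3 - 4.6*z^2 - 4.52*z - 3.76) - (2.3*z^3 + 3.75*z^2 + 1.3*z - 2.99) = -0.71*z^3 - 8.35*z^2 - 5.82*z - 0.77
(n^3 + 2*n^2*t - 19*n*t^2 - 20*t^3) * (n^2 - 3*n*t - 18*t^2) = n^5 - n^4*t - 43*n^3*t^2 + n^2*t^3 + 402*n*t^4 + 360*t^5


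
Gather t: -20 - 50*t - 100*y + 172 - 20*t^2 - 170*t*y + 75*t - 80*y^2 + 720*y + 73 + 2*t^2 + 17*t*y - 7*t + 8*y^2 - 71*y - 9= -18*t^2 + t*(18 - 153*y) - 72*y^2 + 549*y + 216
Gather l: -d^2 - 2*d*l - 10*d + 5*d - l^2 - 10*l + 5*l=-d^2 - 5*d - l^2 + l*(-2*d - 5)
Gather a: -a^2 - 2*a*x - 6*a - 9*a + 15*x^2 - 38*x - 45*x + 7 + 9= -a^2 + a*(-2*x - 15) + 15*x^2 - 83*x + 16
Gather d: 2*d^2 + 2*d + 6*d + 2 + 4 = 2*d^2 + 8*d + 6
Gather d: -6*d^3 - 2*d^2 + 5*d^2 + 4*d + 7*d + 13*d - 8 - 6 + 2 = -6*d^3 + 3*d^2 + 24*d - 12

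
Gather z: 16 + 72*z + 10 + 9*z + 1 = 81*z + 27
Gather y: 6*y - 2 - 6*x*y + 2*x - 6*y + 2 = -6*x*y + 2*x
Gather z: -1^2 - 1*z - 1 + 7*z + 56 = 6*z + 54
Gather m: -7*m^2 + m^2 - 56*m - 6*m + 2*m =-6*m^2 - 60*m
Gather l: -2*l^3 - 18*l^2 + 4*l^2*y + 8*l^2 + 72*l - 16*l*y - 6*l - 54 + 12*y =-2*l^3 + l^2*(4*y - 10) + l*(66 - 16*y) + 12*y - 54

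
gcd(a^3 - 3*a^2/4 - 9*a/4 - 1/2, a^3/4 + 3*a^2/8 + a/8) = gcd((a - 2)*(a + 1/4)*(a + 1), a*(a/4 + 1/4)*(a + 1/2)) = a + 1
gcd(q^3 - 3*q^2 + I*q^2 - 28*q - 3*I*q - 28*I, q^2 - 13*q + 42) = q - 7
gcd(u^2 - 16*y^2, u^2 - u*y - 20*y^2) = u + 4*y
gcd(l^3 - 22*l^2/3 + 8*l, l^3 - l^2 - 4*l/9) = l^2 - 4*l/3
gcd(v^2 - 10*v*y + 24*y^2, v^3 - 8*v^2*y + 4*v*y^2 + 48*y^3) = v^2 - 10*v*y + 24*y^2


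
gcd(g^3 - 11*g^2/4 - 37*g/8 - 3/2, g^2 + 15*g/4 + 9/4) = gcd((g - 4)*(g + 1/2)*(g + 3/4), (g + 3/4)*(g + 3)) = g + 3/4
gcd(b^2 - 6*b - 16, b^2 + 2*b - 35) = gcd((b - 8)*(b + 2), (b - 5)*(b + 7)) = 1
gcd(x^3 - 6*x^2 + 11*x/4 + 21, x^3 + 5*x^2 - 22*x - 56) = x - 4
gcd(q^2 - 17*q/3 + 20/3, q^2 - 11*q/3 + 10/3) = q - 5/3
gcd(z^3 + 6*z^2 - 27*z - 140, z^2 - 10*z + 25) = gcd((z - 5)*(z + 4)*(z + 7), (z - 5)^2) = z - 5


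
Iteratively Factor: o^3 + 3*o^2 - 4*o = (o)*(o^2 + 3*o - 4) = o*(o + 4)*(o - 1)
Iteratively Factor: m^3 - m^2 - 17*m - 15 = (m - 5)*(m^2 + 4*m + 3) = (m - 5)*(m + 3)*(m + 1)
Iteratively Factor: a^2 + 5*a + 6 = (a + 3)*(a + 2)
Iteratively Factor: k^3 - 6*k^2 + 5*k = (k - 5)*(k^2 - k) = (k - 5)*(k - 1)*(k)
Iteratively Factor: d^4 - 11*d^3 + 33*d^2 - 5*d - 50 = (d + 1)*(d^3 - 12*d^2 + 45*d - 50) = (d - 5)*(d + 1)*(d^2 - 7*d + 10) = (d - 5)*(d - 2)*(d + 1)*(d - 5)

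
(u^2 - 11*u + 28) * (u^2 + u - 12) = u^4 - 10*u^3 + 5*u^2 + 160*u - 336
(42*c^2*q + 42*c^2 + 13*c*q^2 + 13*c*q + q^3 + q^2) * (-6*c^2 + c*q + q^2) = -252*c^4*q - 252*c^4 - 36*c^3*q^2 - 36*c^3*q + 49*c^2*q^3 + 49*c^2*q^2 + 14*c*q^4 + 14*c*q^3 + q^5 + q^4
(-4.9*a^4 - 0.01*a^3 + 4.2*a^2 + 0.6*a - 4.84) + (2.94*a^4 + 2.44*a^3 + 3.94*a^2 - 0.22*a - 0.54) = -1.96*a^4 + 2.43*a^3 + 8.14*a^2 + 0.38*a - 5.38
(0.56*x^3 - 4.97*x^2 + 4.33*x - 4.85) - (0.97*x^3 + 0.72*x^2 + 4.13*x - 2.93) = -0.41*x^3 - 5.69*x^2 + 0.2*x - 1.92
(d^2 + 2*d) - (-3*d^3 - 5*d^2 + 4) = 3*d^3 + 6*d^2 + 2*d - 4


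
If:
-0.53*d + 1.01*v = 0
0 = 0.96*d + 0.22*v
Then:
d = 0.00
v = 0.00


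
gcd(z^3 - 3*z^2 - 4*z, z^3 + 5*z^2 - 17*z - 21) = z + 1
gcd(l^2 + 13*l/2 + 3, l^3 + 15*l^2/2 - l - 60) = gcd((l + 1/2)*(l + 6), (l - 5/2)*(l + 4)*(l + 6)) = l + 6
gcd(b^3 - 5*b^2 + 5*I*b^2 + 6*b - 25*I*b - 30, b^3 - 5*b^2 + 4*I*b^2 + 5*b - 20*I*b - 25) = b^2 + b*(-5 - I) + 5*I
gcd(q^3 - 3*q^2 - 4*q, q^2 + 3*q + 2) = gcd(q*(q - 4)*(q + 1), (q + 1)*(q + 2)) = q + 1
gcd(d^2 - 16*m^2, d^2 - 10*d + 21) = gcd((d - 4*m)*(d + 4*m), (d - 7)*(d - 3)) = 1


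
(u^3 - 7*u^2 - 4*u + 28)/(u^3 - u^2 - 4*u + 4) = (u - 7)/(u - 1)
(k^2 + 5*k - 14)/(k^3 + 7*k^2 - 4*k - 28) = 1/(k + 2)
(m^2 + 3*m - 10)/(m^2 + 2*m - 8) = (m + 5)/(m + 4)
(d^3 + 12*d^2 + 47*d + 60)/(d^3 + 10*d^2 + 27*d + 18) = (d^2 + 9*d + 20)/(d^2 + 7*d + 6)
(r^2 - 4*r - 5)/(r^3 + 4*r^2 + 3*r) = (r - 5)/(r*(r + 3))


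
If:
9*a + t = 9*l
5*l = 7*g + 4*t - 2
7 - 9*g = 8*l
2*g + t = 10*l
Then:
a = 433/2907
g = 229/323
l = 25/323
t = -208/323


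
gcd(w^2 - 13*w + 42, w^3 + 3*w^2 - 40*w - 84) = w - 6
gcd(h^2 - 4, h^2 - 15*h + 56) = 1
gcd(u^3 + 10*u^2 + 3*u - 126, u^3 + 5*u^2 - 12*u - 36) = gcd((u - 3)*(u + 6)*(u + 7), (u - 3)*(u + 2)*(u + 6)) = u^2 + 3*u - 18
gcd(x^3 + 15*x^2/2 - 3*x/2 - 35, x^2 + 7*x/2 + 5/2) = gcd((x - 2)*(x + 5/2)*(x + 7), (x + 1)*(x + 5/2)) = x + 5/2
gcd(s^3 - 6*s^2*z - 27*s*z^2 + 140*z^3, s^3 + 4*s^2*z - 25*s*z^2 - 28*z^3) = -s + 4*z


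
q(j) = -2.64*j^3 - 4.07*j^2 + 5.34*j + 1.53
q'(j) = -7.92*j^2 - 8.14*j + 5.34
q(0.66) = 2.52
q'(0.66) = -3.48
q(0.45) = 2.87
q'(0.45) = 0.07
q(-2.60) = 6.53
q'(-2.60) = -27.04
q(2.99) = -89.46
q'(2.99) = -89.80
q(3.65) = -161.58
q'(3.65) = -129.89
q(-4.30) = 113.21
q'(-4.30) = -106.10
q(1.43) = -6.88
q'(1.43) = -22.50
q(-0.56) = -2.27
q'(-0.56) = 7.41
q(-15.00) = 7915.68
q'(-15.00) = -1654.56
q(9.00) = -2204.64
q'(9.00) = -709.44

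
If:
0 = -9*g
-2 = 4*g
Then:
No Solution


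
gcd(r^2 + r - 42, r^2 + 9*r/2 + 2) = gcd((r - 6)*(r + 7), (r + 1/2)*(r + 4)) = 1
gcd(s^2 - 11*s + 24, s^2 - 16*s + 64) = s - 8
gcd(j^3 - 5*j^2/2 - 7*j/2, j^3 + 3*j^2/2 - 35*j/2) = j^2 - 7*j/2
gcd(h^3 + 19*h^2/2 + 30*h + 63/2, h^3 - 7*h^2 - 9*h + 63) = h + 3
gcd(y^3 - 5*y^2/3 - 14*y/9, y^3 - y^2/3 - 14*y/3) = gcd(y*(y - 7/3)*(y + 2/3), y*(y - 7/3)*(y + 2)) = y^2 - 7*y/3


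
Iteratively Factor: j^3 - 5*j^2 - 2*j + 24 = (j - 4)*(j^2 - j - 6) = (j - 4)*(j + 2)*(j - 3)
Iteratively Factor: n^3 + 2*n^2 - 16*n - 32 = (n + 4)*(n^2 - 2*n - 8) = (n + 2)*(n + 4)*(n - 4)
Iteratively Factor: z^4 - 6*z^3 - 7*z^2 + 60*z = (z - 4)*(z^3 - 2*z^2 - 15*z) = (z - 5)*(z - 4)*(z^2 + 3*z) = (z - 5)*(z - 4)*(z + 3)*(z)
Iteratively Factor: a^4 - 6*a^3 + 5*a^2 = (a)*(a^3 - 6*a^2 + 5*a) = a*(a - 1)*(a^2 - 5*a) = a*(a - 5)*(a - 1)*(a)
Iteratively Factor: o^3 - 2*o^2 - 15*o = (o - 5)*(o^2 + 3*o) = (o - 5)*(o + 3)*(o)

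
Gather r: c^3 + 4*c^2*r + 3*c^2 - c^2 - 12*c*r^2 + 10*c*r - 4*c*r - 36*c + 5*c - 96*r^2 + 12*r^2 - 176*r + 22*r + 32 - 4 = c^3 + 2*c^2 - 31*c + r^2*(-12*c - 84) + r*(4*c^2 + 6*c - 154) + 28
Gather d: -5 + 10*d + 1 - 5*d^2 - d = -5*d^2 + 9*d - 4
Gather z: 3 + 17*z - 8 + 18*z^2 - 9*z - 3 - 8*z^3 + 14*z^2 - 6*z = -8*z^3 + 32*z^2 + 2*z - 8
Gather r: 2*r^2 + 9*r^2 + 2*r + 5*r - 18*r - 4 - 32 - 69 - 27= 11*r^2 - 11*r - 132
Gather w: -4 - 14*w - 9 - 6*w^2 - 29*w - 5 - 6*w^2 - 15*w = -12*w^2 - 58*w - 18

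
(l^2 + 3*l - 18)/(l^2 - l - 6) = (l + 6)/(l + 2)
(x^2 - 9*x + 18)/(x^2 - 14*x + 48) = (x - 3)/(x - 8)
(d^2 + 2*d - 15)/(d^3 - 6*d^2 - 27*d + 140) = (d - 3)/(d^2 - 11*d + 28)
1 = 1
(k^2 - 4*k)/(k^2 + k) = (k - 4)/(k + 1)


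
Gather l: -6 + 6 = 0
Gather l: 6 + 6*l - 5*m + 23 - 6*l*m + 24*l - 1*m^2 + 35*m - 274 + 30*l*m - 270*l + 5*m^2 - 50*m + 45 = l*(24*m - 240) + 4*m^2 - 20*m - 200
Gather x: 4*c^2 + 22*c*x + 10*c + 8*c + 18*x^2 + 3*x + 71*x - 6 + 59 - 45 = 4*c^2 + 18*c + 18*x^2 + x*(22*c + 74) + 8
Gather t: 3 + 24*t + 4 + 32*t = 56*t + 7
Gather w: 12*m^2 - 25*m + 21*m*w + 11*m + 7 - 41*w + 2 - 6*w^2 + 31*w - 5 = 12*m^2 - 14*m - 6*w^2 + w*(21*m - 10) + 4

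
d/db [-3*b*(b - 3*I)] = -6*b + 9*I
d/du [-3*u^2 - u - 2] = -6*u - 1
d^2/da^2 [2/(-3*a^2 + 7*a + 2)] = 4*(-9*a^2 + 21*a + (6*a - 7)^2 + 6)/(-3*a^2 + 7*a + 2)^3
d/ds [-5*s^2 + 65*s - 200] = 65 - 10*s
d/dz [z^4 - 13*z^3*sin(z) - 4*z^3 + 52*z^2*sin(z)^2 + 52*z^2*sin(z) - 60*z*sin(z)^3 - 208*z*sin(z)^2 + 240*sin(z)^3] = -13*z^3*cos(z) + 4*z^3 - 39*z^2*sin(z) + 52*z^2*sin(2*z) + 52*z^2*cos(z) - 12*z^2 - 180*z*sin(z)^2*cos(z) + 104*z*sin(z)^2 + 104*z*sin(z) - 208*z*sin(2*z) - 60*sin(z)^3 + 720*sin(z)^2*cos(z) - 208*sin(z)^2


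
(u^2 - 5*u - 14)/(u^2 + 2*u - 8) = (u^2 - 5*u - 14)/(u^2 + 2*u - 8)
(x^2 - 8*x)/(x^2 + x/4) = 4*(x - 8)/(4*x + 1)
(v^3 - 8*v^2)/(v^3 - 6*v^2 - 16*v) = v/(v + 2)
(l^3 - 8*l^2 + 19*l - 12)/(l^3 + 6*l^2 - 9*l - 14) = (l^3 - 8*l^2 + 19*l - 12)/(l^3 + 6*l^2 - 9*l - 14)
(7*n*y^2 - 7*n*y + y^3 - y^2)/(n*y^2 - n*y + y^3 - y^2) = (7*n + y)/(n + y)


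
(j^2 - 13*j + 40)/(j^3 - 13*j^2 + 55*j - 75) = (j - 8)/(j^2 - 8*j + 15)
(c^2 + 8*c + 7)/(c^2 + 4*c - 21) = (c + 1)/(c - 3)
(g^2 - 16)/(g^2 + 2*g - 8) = (g - 4)/(g - 2)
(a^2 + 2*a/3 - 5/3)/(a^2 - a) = (a + 5/3)/a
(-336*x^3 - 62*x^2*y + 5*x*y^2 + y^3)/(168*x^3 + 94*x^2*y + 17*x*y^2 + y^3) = (-8*x + y)/(4*x + y)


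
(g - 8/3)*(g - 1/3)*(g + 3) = g^3 - 73*g/9 + 8/3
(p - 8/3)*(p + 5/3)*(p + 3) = p^3 + 2*p^2 - 67*p/9 - 40/3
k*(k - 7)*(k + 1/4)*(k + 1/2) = k^4 - 25*k^3/4 - 41*k^2/8 - 7*k/8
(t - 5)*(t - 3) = t^2 - 8*t + 15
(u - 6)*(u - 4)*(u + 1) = u^3 - 9*u^2 + 14*u + 24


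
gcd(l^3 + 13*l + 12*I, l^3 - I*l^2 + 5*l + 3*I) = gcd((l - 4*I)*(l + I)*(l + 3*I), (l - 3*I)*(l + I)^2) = l + I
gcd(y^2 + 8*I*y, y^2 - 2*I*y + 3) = 1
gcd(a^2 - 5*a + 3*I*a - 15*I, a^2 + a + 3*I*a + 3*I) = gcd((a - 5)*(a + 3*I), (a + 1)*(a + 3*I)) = a + 3*I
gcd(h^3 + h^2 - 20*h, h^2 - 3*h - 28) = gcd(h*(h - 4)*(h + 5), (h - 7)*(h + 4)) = 1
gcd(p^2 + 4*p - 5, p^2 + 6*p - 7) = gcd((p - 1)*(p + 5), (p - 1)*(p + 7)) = p - 1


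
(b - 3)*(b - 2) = b^2 - 5*b + 6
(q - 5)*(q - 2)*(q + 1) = q^3 - 6*q^2 + 3*q + 10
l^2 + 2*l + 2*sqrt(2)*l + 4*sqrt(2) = (l + 2)*(l + 2*sqrt(2))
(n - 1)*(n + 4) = n^2 + 3*n - 4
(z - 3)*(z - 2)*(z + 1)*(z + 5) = z^4 + z^3 - 19*z^2 + 11*z + 30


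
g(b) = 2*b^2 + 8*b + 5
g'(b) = 4*b + 8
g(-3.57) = 1.93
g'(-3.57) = -6.28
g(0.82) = 12.90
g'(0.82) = 11.28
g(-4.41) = 8.62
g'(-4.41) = -9.64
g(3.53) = 58.16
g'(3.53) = 22.12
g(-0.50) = 1.50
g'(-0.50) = 6.00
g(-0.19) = 3.55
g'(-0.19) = 7.24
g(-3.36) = 0.70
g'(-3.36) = -5.44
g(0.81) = 12.79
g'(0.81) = 11.24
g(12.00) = 389.00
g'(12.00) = 56.00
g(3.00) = 47.00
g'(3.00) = 20.00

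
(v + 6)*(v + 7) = v^2 + 13*v + 42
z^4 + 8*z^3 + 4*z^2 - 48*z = z*(z - 2)*(z + 4)*(z + 6)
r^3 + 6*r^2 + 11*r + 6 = (r + 1)*(r + 2)*(r + 3)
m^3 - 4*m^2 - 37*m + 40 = (m - 8)*(m - 1)*(m + 5)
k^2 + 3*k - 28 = (k - 4)*(k + 7)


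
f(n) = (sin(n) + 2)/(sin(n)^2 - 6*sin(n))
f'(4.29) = -0.15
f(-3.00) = 2.14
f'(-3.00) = -16.54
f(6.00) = 0.98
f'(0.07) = 67.93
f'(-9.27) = -13.82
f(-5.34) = -0.67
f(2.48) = -0.79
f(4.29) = 0.17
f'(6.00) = 4.07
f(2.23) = -0.68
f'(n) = (-2*sin(n)*cos(n) + 6*cos(n))*(sin(n) + 2)/(sin(n)^2 - 6*sin(n))^2 + cos(n)/(sin(n)^2 - 6*sin(n))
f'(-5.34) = 0.27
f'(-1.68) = -0.03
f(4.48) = 0.15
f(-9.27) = 1.95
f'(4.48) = -0.07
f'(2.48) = -0.66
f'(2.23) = -0.30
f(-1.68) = 0.14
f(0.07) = -4.99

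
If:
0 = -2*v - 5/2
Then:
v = -5/4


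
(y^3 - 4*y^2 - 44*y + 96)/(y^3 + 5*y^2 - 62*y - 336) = (y - 2)/(y + 7)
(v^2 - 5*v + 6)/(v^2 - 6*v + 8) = (v - 3)/(v - 4)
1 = 1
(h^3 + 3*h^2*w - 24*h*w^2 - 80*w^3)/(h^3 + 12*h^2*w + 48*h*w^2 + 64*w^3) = (h - 5*w)/(h + 4*w)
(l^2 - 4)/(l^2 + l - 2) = (l - 2)/(l - 1)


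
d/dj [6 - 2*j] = -2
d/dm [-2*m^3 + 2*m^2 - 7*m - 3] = -6*m^2 + 4*m - 7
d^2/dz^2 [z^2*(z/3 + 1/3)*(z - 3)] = 4*z^2 - 4*z - 2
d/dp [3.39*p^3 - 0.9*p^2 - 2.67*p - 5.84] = 10.17*p^2 - 1.8*p - 2.67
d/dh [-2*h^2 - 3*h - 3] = -4*h - 3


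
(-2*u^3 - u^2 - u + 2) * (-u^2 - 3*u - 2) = 2*u^5 + 7*u^4 + 8*u^3 + 3*u^2 - 4*u - 4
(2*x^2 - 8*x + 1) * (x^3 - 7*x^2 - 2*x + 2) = 2*x^5 - 22*x^4 + 53*x^3 + 13*x^2 - 18*x + 2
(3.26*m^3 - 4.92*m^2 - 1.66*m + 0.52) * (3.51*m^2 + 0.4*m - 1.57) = 11.4426*m^5 - 15.9652*m^4 - 12.9128*m^3 + 8.8856*m^2 + 2.8142*m - 0.8164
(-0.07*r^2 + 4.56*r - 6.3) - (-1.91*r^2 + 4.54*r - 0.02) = 1.84*r^2 + 0.0199999999999996*r - 6.28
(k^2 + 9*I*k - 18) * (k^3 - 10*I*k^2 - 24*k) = k^5 - I*k^4 + 48*k^3 - 36*I*k^2 + 432*k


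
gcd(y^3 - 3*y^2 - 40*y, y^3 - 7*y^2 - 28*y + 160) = y^2 - 3*y - 40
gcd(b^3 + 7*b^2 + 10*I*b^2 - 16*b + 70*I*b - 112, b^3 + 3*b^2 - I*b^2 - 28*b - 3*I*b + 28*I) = b + 7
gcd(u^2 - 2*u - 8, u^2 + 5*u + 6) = u + 2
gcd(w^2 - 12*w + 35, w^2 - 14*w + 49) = w - 7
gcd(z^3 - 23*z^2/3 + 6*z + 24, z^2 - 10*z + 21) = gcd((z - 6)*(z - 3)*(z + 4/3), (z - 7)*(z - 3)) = z - 3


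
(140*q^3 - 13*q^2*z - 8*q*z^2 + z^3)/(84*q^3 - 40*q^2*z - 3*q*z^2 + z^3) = (-20*q^2 - q*z + z^2)/(-12*q^2 + 4*q*z + z^2)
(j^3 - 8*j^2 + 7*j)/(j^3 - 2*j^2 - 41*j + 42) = j/(j + 6)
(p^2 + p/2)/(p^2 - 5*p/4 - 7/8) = 4*p/(4*p - 7)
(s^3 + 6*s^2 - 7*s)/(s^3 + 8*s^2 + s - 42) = s*(s - 1)/(s^2 + s - 6)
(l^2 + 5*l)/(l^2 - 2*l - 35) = l/(l - 7)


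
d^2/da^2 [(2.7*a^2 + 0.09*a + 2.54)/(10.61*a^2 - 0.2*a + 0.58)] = (4.54747350886464e-13*a^4 + 31.721778*a^3 + 1615.907244*a^2 - 35.662332*a - 29.220664)/(1194.389981*a^6 - 67.54326*a^5 + 197.148654*a^4 - 7.39256*a^3 + 10.777212*a^2 - 0.20184*a + 0.195112)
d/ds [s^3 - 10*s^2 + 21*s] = 3*s^2 - 20*s + 21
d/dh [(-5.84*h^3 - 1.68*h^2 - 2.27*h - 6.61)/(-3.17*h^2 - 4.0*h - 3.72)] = (18.5128*h^4 + 46.72*h^3 + 64.6985*h^2 - 29.4082*h - 17.9956)/(10.0489*h^4 + 25.36*h^3 + 39.5848*h^2 + 29.76*h + 13.8384)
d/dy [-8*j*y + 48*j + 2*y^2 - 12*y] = -8*j + 4*y - 12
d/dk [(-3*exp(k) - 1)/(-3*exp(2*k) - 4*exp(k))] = (-9*exp(2*k) - 6*exp(k) - 4)*exp(-k)/(9*exp(2*k) + 24*exp(k) + 16)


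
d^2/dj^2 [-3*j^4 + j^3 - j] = 6*j*(1 - 6*j)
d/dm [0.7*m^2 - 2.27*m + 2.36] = 1.4*m - 2.27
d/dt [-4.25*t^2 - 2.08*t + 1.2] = -8.5*t - 2.08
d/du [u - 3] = 1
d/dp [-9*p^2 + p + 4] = 1 - 18*p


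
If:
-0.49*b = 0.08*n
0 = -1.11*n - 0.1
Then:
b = 0.01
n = -0.09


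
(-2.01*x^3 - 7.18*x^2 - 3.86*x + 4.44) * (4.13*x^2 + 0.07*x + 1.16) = -8.3013*x^5 - 29.7941*x^4 - 18.776*x^3 + 9.7382*x^2 - 4.1668*x + 5.1504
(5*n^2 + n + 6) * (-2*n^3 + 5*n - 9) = -10*n^5 - 2*n^4 + 13*n^3 - 40*n^2 + 21*n - 54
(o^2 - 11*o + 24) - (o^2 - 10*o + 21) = 3 - o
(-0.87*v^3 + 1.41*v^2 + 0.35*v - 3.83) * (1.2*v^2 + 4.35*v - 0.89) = -1.044*v^5 - 2.0925*v^4 + 7.3278*v^3 - 4.3284*v^2 - 16.972*v + 3.4087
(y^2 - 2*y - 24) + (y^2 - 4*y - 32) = 2*y^2 - 6*y - 56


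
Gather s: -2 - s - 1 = -s - 3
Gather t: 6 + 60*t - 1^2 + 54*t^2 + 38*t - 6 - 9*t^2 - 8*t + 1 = 45*t^2 + 90*t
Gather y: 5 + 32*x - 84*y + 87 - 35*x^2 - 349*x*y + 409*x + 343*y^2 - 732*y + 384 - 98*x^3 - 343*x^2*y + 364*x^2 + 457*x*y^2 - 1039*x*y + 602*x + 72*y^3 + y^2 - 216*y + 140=-98*x^3 + 329*x^2 + 1043*x + 72*y^3 + y^2*(457*x + 344) + y*(-343*x^2 - 1388*x - 1032) + 616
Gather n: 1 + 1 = 2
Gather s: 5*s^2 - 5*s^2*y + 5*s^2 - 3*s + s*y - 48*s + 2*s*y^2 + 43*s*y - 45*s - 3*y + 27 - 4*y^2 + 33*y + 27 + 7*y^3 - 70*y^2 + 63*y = s^2*(10 - 5*y) + s*(2*y^2 + 44*y - 96) + 7*y^3 - 74*y^2 + 93*y + 54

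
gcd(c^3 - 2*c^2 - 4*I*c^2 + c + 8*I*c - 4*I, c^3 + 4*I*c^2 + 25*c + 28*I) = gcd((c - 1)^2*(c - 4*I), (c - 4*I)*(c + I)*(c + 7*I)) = c - 4*I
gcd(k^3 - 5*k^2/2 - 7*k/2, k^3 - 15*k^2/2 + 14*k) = k^2 - 7*k/2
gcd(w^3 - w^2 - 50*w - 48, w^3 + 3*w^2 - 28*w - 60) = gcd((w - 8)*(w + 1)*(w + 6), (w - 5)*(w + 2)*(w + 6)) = w + 6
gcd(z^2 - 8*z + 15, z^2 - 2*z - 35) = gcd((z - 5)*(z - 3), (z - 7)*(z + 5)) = 1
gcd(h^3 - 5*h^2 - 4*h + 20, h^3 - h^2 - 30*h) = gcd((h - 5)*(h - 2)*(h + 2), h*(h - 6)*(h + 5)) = 1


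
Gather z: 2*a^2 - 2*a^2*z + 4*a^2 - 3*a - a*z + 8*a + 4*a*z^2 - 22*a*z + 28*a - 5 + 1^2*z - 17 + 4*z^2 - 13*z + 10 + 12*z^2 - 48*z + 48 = 6*a^2 + 33*a + z^2*(4*a + 16) + z*(-2*a^2 - 23*a - 60) + 36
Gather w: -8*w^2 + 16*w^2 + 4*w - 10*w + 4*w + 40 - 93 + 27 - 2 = 8*w^2 - 2*w - 28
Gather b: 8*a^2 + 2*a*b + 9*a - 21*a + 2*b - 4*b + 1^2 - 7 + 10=8*a^2 - 12*a + b*(2*a - 2) + 4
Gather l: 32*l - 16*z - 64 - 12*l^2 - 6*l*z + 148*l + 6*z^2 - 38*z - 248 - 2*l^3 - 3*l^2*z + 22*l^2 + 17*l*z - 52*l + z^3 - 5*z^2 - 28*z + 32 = -2*l^3 + l^2*(10 - 3*z) + l*(11*z + 128) + z^3 + z^2 - 82*z - 280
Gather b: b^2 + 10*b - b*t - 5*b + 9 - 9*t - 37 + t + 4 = b^2 + b*(5 - t) - 8*t - 24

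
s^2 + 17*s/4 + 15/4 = (s + 5/4)*(s + 3)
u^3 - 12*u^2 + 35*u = u*(u - 7)*(u - 5)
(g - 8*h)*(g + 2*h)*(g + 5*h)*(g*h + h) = g^4*h - g^3*h^2 + g^3*h - 46*g^2*h^3 - g^2*h^2 - 80*g*h^4 - 46*g*h^3 - 80*h^4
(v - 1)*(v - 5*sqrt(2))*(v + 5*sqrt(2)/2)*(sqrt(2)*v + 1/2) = sqrt(2)*v^4 - 9*v^3/2 - sqrt(2)*v^3 - 105*sqrt(2)*v^2/4 + 9*v^2/2 - 25*v/2 + 105*sqrt(2)*v/4 + 25/2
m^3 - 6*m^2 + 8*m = m*(m - 4)*(m - 2)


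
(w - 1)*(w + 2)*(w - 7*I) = w^3 + w^2 - 7*I*w^2 - 2*w - 7*I*w + 14*I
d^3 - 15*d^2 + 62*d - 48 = (d - 8)*(d - 6)*(d - 1)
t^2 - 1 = (t - 1)*(t + 1)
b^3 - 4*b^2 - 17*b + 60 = (b - 5)*(b - 3)*(b + 4)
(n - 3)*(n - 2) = n^2 - 5*n + 6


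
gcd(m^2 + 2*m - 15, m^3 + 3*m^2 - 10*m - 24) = m - 3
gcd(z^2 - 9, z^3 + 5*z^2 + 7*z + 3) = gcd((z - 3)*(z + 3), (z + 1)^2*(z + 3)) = z + 3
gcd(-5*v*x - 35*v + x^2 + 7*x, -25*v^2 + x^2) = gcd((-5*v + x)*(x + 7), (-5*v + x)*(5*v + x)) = -5*v + x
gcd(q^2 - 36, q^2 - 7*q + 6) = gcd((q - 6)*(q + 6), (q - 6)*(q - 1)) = q - 6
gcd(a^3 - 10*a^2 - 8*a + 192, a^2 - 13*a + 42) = a - 6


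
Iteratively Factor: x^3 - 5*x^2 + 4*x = (x)*(x^2 - 5*x + 4) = x*(x - 1)*(x - 4)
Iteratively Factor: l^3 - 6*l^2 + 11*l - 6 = (l - 1)*(l^2 - 5*l + 6) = (l - 2)*(l - 1)*(l - 3)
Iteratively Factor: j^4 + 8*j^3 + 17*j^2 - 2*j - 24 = (j + 2)*(j^3 + 6*j^2 + 5*j - 12) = (j + 2)*(j + 3)*(j^2 + 3*j - 4) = (j + 2)*(j + 3)*(j + 4)*(j - 1)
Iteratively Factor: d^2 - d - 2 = (d + 1)*(d - 2)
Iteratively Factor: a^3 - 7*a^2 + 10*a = (a - 2)*(a^2 - 5*a) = (a - 5)*(a - 2)*(a)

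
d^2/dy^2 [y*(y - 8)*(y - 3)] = 6*y - 22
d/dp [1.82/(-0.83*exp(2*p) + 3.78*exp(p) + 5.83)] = (3.0212*exp(p) - 6.8796)*exp(p)/(-0.83*exp(2*p) + 3.78*exp(p) + 5.83)^2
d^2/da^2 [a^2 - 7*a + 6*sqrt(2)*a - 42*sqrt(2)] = 2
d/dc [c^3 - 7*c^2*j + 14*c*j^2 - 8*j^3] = 3*c^2 - 14*c*j + 14*j^2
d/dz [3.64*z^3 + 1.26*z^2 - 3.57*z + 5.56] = 10.92*z^2 + 2.52*z - 3.57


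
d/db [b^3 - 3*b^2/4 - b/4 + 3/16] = 3*b^2 - 3*b/2 - 1/4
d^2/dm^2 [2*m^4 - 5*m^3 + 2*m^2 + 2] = 24*m^2 - 30*m + 4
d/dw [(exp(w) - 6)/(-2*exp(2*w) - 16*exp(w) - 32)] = (exp(w) - 16)*exp(w)/(2*(exp(3*w) + 12*exp(2*w) + 48*exp(w) + 64))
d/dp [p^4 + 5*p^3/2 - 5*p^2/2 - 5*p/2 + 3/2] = 4*p^3 + 15*p^2/2 - 5*p - 5/2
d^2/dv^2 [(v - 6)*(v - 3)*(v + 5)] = 6*v - 8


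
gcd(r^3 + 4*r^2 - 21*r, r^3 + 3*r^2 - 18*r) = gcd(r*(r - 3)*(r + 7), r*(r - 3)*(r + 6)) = r^2 - 3*r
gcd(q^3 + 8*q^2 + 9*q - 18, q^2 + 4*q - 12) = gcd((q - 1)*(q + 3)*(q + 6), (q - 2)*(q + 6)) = q + 6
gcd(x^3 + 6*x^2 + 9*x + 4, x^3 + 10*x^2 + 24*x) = x + 4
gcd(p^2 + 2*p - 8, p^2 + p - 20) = 1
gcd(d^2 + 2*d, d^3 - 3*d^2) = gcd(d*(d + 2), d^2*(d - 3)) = d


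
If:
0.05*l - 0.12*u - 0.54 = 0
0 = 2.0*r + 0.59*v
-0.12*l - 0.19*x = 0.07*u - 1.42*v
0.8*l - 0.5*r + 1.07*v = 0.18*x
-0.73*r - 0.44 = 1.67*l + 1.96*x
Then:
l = 0.28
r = 0.08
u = -4.38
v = -0.26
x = -0.49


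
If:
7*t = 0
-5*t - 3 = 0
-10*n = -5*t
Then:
No Solution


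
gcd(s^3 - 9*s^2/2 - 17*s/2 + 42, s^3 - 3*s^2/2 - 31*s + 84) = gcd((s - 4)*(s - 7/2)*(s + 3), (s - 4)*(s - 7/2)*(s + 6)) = s^2 - 15*s/2 + 14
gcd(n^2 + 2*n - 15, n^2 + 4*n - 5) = n + 5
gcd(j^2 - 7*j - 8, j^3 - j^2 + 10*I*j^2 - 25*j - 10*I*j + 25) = 1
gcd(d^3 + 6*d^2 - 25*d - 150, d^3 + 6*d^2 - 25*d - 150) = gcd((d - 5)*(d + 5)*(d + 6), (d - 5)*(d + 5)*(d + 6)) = d^3 + 6*d^2 - 25*d - 150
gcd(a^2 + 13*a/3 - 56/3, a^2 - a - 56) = a + 7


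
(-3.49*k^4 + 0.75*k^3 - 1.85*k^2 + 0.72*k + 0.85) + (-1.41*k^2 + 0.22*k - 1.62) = -3.49*k^4 + 0.75*k^3 - 3.26*k^2 + 0.94*k - 0.77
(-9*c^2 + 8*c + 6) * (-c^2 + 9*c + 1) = 9*c^4 - 89*c^3 + 57*c^2 + 62*c + 6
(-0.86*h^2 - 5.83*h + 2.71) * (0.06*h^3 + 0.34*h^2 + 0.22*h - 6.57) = -0.0516*h^5 - 0.6422*h^4 - 2.0088*h^3 + 5.289*h^2 + 38.8993*h - 17.8047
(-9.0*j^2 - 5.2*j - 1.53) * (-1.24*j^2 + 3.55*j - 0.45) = 11.16*j^4 - 25.502*j^3 - 12.5128*j^2 - 3.0915*j + 0.6885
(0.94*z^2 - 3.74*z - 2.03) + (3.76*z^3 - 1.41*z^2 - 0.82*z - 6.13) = 3.76*z^3 - 0.47*z^2 - 4.56*z - 8.16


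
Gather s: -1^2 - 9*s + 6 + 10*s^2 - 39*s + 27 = 10*s^2 - 48*s + 32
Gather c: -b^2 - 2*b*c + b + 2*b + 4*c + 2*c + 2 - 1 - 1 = -b^2 + 3*b + c*(6 - 2*b)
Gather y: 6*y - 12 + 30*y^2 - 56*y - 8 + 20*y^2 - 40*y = 50*y^2 - 90*y - 20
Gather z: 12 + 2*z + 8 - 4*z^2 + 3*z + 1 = -4*z^2 + 5*z + 21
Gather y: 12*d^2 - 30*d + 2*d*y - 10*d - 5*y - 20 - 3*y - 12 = 12*d^2 - 40*d + y*(2*d - 8) - 32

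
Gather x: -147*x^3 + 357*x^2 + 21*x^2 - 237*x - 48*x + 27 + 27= -147*x^3 + 378*x^2 - 285*x + 54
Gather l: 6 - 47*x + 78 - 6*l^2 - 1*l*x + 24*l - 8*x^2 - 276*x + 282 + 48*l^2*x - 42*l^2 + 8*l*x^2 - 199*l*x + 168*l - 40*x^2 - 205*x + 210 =l^2*(48*x - 48) + l*(8*x^2 - 200*x + 192) - 48*x^2 - 528*x + 576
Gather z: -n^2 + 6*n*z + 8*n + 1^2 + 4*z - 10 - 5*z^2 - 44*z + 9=-n^2 + 8*n - 5*z^2 + z*(6*n - 40)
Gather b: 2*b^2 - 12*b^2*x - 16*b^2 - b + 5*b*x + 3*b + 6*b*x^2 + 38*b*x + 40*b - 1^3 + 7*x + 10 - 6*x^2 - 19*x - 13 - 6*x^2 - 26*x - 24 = b^2*(-12*x - 14) + b*(6*x^2 + 43*x + 42) - 12*x^2 - 38*x - 28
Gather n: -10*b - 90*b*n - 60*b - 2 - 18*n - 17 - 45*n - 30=-70*b + n*(-90*b - 63) - 49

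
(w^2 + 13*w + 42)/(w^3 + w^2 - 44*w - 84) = (w + 7)/(w^2 - 5*w - 14)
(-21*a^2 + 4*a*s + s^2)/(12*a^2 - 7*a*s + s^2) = (7*a + s)/(-4*a + s)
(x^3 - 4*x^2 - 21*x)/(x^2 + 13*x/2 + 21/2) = 2*x*(x - 7)/(2*x + 7)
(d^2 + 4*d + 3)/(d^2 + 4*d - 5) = (d^2 + 4*d + 3)/(d^2 + 4*d - 5)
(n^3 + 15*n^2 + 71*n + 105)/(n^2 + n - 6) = (n^2 + 12*n + 35)/(n - 2)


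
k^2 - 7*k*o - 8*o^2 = (k - 8*o)*(k + o)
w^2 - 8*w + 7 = (w - 7)*(w - 1)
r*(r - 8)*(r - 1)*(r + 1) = r^4 - 8*r^3 - r^2 + 8*r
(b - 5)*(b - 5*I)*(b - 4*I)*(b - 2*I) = b^4 - 5*b^3 - 11*I*b^3 - 38*b^2 + 55*I*b^2 + 190*b + 40*I*b - 200*I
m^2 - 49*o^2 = (m - 7*o)*(m + 7*o)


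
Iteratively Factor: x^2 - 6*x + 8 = (x - 2)*(x - 4)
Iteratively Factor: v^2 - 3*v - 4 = (v - 4)*(v + 1)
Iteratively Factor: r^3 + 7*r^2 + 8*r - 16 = (r - 1)*(r^2 + 8*r + 16) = (r - 1)*(r + 4)*(r + 4)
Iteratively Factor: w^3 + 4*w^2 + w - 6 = (w + 3)*(w^2 + w - 2) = (w + 2)*(w + 3)*(w - 1)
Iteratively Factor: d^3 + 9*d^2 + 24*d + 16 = (d + 4)*(d^2 + 5*d + 4) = (d + 4)^2*(d + 1)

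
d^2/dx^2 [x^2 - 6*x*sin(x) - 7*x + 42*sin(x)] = 6*x*sin(x) - 42*sin(x) - 12*cos(x) + 2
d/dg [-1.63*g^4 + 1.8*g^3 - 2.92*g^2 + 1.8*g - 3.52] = -6.52*g^3 + 5.4*g^2 - 5.84*g + 1.8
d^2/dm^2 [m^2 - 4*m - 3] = 2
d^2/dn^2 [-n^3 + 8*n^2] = 16 - 6*n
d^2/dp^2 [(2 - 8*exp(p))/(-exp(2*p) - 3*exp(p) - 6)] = (8*exp(4*p) - 32*exp(3*p) - 306*exp(2*p) - 114*exp(p) + 324)*exp(p)/(exp(6*p) + 9*exp(5*p) + 45*exp(4*p) + 135*exp(3*p) + 270*exp(2*p) + 324*exp(p) + 216)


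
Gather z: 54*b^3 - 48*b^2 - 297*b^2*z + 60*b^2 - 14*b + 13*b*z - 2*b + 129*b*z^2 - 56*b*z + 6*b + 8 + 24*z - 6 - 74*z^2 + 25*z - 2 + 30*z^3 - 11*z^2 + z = 54*b^3 + 12*b^2 - 10*b + 30*z^3 + z^2*(129*b - 85) + z*(-297*b^2 - 43*b + 50)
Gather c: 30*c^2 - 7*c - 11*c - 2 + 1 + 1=30*c^2 - 18*c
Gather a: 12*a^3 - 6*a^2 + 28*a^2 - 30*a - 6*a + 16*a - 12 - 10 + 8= 12*a^3 + 22*a^2 - 20*a - 14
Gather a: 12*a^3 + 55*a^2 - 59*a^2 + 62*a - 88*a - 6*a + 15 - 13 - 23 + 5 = 12*a^3 - 4*a^2 - 32*a - 16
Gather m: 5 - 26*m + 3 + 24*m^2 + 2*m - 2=24*m^2 - 24*m + 6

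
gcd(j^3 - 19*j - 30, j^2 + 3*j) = j + 3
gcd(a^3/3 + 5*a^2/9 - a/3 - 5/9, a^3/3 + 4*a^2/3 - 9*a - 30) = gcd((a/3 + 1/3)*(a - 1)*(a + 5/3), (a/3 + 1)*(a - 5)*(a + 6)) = 1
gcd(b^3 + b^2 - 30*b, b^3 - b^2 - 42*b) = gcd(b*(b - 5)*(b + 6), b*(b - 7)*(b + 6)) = b^2 + 6*b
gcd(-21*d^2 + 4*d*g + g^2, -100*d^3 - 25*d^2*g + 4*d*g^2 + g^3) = 1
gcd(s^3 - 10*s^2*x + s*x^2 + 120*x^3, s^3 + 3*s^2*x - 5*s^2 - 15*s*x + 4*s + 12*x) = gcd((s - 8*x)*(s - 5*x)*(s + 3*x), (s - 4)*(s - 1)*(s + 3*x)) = s + 3*x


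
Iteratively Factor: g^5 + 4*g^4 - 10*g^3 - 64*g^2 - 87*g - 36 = (g - 4)*(g^4 + 8*g^3 + 22*g^2 + 24*g + 9) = (g - 4)*(g + 3)*(g^3 + 5*g^2 + 7*g + 3) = (g - 4)*(g + 1)*(g + 3)*(g^2 + 4*g + 3) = (g - 4)*(g + 1)*(g + 3)^2*(g + 1)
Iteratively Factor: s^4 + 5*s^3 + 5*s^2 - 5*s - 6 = (s - 1)*(s^3 + 6*s^2 + 11*s + 6) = (s - 1)*(s + 1)*(s^2 + 5*s + 6) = (s - 1)*(s + 1)*(s + 2)*(s + 3)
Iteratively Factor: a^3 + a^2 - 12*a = (a)*(a^2 + a - 12) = a*(a + 4)*(a - 3)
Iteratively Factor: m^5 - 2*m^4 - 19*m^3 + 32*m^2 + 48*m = (m - 4)*(m^4 + 2*m^3 - 11*m^2 - 12*m) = (m - 4)*(m + 1)*(m^3 + m^2 - 12*m) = (m - 4)*(m - 3)*(m + 1)*(m^2 + 4*m) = (m - 4)*(m - 3)*(m + 1)*(m + 4)*(m)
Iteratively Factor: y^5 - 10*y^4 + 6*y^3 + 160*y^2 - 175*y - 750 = (y - 5)*(y^4 - 5*y^3 - 19*y^2 + 65*y + 150) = (y - 5)*(y + 2)*(y^3 - 7*y^2 - 5*y + 75) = (y - 5)^2*(y + 2)*(y^2 - 2*y - 15) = (y - 5)^2*(y + 2)*(y + 3)*(y - 5)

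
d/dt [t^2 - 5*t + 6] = 2*t - 5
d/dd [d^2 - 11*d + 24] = 2*d - 11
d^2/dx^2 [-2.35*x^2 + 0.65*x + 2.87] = -4.70000000000000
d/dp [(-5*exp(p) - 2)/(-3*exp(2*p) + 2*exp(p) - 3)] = (-15*exp(2*p) - 12*exp(p) + 19)*exp(p)/(9*exp(4*p) - 12*exp(3*p) + 22*exp(2*p) - 12*exp(p) + 9)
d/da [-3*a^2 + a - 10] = 1 - 6*a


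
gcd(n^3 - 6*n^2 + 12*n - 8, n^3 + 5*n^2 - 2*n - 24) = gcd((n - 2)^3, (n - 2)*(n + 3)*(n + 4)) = n - 2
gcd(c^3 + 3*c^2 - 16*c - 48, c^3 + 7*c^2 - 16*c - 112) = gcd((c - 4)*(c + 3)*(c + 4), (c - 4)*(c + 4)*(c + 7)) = c^2 - 16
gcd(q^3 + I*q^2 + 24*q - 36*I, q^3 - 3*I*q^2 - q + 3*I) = q - 3*I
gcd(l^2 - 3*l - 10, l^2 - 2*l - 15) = l - 5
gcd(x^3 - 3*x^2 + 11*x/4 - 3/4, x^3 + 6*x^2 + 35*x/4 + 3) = 1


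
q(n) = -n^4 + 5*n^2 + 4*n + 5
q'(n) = -4*n^3 + 10*n + 4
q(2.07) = 16.34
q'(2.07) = -10.78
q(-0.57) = 4.24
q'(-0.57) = -0.96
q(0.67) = 9.72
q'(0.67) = 9.50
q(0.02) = 5.08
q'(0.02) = 4.20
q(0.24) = 6.24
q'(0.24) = 6.34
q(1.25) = 15.37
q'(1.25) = 8.69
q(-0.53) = 4.21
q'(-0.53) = -0.70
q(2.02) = 16.83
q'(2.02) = -8.77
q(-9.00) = -6187.00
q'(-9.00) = 2830.00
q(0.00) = 5.00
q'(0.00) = 4.00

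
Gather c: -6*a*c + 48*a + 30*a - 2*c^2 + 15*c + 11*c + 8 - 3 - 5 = 78*a - 2*c^2 + c*(26 - 6*a)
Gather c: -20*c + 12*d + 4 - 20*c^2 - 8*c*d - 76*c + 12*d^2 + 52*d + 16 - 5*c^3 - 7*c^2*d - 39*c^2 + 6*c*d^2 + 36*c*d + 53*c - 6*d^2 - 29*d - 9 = -5*c^3 + c^2*(-7*d - 59) + c*(6*d^2 + 28*d - 43) + 6*d^2 + 35*d + 11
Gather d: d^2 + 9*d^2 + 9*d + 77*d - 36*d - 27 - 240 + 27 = 10*d^2 + 50*d - 240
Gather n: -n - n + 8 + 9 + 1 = 18 - 2*n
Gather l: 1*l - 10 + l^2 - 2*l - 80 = l^2 - l - 90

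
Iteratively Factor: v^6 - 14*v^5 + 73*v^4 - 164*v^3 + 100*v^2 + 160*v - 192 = (v - 3)*(v^5 - 11*v^4 + 40*v^3 - 44*v^2 - 32*v + 64) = (v - 3)*(v + 1)*(v^4 - 12*v^3 + 52*v^2 - 96*v + 64) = (v - 3)*(v - 2)*(v + 1)*(v^3 - 10*v^2 + 32*v - 32) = (v - 4)*(v - 3)*(v - 2)*(v + 1)*(v^2 - 6*v + 8) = (v - 4)*(v - 3)*(v - 2)^2*(v + 1)*(v - 4)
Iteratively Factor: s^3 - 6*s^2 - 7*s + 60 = (s - 4)*(s^2 - 2*s - 15) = (s - 4)*(s + 3)*(s - 5)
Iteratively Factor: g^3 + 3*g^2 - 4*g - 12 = (g - 2)*(g^2 + 5*g + 6) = (g - 2)*(g + 3)*(g + 2)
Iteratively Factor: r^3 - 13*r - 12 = (r - 4)*(r^2 + 4*r + 3) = (r - 4)*(r + 1)*(r + 3)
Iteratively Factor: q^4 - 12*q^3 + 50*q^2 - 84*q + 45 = (q - 3)*(q^3 - 9*q^2 + 23*q - 15) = (q - 5)*(q - 3)*(q^2 - 4*q + 3) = (q - 5)*(q - 3)*(q - 1)*(q - 3)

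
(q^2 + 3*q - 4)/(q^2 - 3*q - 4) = (-q^2 - 3*q + 4)/(-q^2 + 3*q + 4)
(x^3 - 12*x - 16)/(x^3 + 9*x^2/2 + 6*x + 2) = 2*(x - 4)/(2*x + 1)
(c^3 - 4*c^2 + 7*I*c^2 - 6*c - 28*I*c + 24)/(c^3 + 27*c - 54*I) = (c^2 + c*(-4 + I) - 4*I)/(c^2 - 6*I*c - 9)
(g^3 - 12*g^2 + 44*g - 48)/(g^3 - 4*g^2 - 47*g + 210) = (g^2 - 6*g + 8)/(g^2 + 2*g - 35)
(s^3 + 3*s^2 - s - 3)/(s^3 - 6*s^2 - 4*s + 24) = (s^3 + 3*s^2 - s - 3)/(s^3 - 6*s^2 - 4*s + 24)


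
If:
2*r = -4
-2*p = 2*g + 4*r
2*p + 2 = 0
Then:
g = 5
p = -1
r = -2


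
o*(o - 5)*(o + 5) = o^3 - 25*o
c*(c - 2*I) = c^2 - 2*I*c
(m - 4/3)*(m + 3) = m^2 + 5*m/3 - 4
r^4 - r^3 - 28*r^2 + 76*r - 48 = (r - 4)*(r - 2)*(r - 1)*(r + 6)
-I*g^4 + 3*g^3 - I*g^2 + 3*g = g*(g - I)*(g + 3*I)*(-I*g + 1)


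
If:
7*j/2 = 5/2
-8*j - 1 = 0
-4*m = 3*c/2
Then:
No Solution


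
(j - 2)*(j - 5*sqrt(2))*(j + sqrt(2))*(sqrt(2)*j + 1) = sqrt(2)*j^4 - 7*j^3 - 2*sqrt(2)*j^3 - 14*sqrt(2)*j^2 + 14*j^2 - 10*j + 28*sqrt(2)*j + 20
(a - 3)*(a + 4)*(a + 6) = a^3 + 7*a^2 - 6*a - 72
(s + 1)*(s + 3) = s^2 + 4*s + 3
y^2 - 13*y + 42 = (y - 7)*(y - 6)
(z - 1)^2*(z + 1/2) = z^3 - 3*z^2/2 + 1/2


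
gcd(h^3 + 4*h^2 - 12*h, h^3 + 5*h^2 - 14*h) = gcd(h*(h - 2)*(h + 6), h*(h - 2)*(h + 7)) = h^2 - 2*h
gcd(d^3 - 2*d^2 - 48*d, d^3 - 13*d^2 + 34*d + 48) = d - 8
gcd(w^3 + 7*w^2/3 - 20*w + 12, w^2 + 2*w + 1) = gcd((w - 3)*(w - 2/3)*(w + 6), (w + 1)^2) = 1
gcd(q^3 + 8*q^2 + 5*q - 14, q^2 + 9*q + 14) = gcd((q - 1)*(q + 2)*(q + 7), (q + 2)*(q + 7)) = q^2 + 9*q + 14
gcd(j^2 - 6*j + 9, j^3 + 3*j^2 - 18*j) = j - 3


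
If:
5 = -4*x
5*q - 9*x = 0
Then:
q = -9/4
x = -5/4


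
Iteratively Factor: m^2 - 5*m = (m - 5)*(m)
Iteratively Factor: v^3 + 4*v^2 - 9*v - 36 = (v + 4)*(v^2 - 9) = (v + 3)*(v + 4)*(v - 3)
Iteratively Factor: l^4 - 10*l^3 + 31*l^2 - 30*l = (l)*(l^3 - 10*l^2 + 31*l - 30) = l*(l - 3)*(l^2 - 7*l + 10) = l*(l - 3)*(l - 2)*(l - 5)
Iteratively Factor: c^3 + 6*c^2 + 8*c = (c + 4)*(c^2 + 2*c) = c*(c + 4)*(c + 2)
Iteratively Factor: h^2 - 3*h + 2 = (h - 1)*(h - 2)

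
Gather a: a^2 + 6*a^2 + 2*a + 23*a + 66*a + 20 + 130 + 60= 7*a^2 + 91*a + 210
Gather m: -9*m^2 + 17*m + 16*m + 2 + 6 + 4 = -9*m^2 + 33*m + 12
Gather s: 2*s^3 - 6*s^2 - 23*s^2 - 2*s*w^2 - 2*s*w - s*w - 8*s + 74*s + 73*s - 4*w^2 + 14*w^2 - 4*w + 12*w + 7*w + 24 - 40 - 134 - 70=2*s^3 - 29*s^2 + s*(-2*w^2 - 3*w + 139) + 10*w^2 + 15*w - 220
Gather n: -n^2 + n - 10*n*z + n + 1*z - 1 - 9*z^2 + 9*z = -n^2 + n*(2 - 10*z) - 9*z^2 + 10*z - 1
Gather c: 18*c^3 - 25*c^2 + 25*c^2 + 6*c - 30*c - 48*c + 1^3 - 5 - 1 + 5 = 18*c^3 - 72*c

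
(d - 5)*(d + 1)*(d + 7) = d^3 + 3*d^2 - 33*d - 35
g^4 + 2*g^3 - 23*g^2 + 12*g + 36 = (g - 3)*(g - 2)*(g + 1)*(g + 6)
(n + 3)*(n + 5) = n^2 + 8*n + 15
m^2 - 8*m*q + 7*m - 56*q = (m + 7)*(m - 8*q)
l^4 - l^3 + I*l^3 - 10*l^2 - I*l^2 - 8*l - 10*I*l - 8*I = (l - 4)*(l + 1)*(l + 2)*(l + I)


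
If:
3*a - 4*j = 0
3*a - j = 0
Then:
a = 0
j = 0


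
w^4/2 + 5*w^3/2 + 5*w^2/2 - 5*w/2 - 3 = (w/2 + 1/2)*(w - 1)*(w + 2)*(w + 3)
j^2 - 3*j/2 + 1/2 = (j - 1)*(j - 1/2)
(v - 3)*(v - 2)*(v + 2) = v^3 - 3*v^2 - 4*v + 12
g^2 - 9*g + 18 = (g - 6)*(g - 3)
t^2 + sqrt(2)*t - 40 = (t - 4*sqrt(2))*(t + 5*sqrt(2))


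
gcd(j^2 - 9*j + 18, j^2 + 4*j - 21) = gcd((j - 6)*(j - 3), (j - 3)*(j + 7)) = j - 3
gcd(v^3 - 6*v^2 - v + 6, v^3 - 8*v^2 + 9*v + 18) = v^2 - 5*v - 6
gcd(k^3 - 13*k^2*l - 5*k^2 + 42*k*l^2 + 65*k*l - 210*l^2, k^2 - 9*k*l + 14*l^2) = k - 7*l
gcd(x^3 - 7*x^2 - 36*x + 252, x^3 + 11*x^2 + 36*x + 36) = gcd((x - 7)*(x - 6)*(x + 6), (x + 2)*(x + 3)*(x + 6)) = x + 6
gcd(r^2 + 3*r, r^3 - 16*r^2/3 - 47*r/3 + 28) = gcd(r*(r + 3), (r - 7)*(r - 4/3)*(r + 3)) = r + 3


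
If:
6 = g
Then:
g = 6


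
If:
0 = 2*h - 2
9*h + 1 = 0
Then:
No Solution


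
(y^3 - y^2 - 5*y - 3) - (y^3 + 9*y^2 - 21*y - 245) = -10*y^2 + 16*y + 242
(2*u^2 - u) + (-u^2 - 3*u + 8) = u^2 - 4*u + 8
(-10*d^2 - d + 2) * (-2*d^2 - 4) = 20*d^4 + 2*d^3 + 36*d^2 + 4*d - 8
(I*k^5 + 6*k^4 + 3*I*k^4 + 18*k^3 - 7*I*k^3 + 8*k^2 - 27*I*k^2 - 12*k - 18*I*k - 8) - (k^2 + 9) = I*k^5 + 6*k^4 + 3*I*k^4 + 18*k^3 - 7*I*k^3 + 7*k^2 - 27*I*k^2 - 12*k - 18*I*k - 17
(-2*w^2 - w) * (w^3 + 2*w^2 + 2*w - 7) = -2*w^5 - 5*w^4 - 6*w^3 + 12*w^2 + 7*w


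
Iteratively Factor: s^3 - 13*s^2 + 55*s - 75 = (s - 5)*(s^2 - 8*s + 15) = (s - 5)^2*(s - 3)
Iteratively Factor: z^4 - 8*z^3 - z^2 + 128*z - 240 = (z - 5)*(z^3 - 3*z^2 - 16*z + 48) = (z - 5)*(z + 4)*(z^2 - 7*z + 12) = (z - 5)*(z - 4)*(z + 4)*(z - 3)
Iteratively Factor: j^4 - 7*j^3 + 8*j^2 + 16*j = (j - 4)*(j^3 - 3*j^2 - 4*j) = (j - 4)^2*(j^2 + j) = (j - 4)^2*(j + 1)*(j)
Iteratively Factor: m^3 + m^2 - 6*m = (m - 2)*(m^2 + 3*m) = (m - 2)*(m + 3)*(m)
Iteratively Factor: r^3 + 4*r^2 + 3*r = (r)*(r^2 + 4*r + 3) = r*(r + 1)*(r + 3)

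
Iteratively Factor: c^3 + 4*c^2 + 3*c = (c + 1)*(c^2 + 3*c) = (c + 1)*(c + 3)*(c)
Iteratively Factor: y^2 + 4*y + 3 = (y + 3)*(y + 1)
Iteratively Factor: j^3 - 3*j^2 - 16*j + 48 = (j + 4)*(j^2 - 7*j + 12) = (j - 4)*(j + 4)*(j - 3)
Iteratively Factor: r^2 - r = (r - 1)*(r)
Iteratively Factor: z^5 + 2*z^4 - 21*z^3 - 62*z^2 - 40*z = (z + 1)*(z^4 + z^3 - 22*z^2 - 40*z) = (z + 1)*(z + 4)*(z^3 - 3*z^2 - 10*z) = (z + 1)*(z + 2)*(z + 4)*(z^2 - 5*z) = (z - 5)*(z + 1)*(z + 2)*(z + 4)*(z)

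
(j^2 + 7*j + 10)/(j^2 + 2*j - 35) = (j^2 + 7*j + 10)/(j^2 + 2*j - 35)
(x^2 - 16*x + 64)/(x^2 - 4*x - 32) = (x - 8)/(x + 4)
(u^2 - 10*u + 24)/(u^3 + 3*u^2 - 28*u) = (u - 6)/(u*(u + 7))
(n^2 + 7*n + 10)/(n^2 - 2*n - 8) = (n + 5)/(n - 4)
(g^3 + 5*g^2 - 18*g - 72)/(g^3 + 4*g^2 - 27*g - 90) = (g - 4)/(g - 5)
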